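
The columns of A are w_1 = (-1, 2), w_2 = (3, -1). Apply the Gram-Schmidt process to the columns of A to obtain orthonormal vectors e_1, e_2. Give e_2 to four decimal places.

e_2 = (0.8944, 0.4472)

e_1 = w_1/‖w_1‖ = (-1, 2)/2.2361 = (-0.4472, 0.8944).
r_{12} = e_1·w_2 = -2.2361.
u_2 = w_2 + 2.2361·e_1 = (2.0000, 1.0000).
‖u_2‖ = 2.2361, so e_2 = (0.8944, 0.4472).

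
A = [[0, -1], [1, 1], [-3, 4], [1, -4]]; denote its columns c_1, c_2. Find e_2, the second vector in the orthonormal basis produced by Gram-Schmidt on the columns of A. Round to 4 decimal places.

e_2 = (-0.2717, 0.6422, -0.0247, -0.7163)

e_1 = c_1/‖c_1‖ = (0, 1, -3, 1)/3.3166 = (0.0000, 0.3015, -0.9045, 0.3015).
r_{12} = e_1·c_2 = -4.5227.
u_2 = c_2 + 4.5227·e_1 = (-1.0000, 2.3636, -0.0909, -2.6364).
‖u_2‖ = 3.6804, so e_2 = (-0.2717, 0.6422, -0.0247, -0.7163).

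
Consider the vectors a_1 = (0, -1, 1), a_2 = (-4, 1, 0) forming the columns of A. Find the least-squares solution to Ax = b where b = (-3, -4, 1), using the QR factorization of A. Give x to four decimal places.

a_1 = (0, -1, 1); ‖a_1‖ = 1.4142, so e_1 = (0.0000, -0.7071, 0.7071).
e_1·a_2 = 0.0000·(-4) + (-0.7071)·1 + 0.7071·0 = -0.7071.
u_2 = a_2 + 0.7071·e_1 = (-4.0000, 0.5000, 0.5000).
‖u_2‖ = 4.0620, so e_2 = (-0.9847, 0.1231, 0.1231).
Qᵀb = (3.5355, 2.5849).
Back-substitute: x_2 = 2.5849/4.0620 = 0.6364.
x_1 = (3.5355 + 0.7071·0.6364)/1.4142 = 2.8182.

x = (2.8182, 0.6364)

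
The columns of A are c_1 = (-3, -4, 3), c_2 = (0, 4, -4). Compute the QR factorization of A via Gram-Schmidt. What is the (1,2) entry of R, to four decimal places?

q_1 = c_1/‖c_1‖ = (-3, -4, 3)/5.8310 = (-0.5145, -0.6860, 0.5145).
r_{12} = q_1·c_2 = -4.8020.

r_{12} = -4.8020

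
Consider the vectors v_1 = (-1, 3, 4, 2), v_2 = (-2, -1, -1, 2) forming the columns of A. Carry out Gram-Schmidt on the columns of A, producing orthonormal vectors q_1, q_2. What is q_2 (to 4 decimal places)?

v_1 = (-1, 3, 4, 2); ‖v_1‖ = 5.4772, so q_1 = (-0.1826, 0.5477, 0.7303, 0.3651).
q_1·v_2 = (-0.1826)·(-2) + 0.5477·(-1) + 0.7303·(-1) + 0.3651·2 = -0.1826.
u_2 = v_2 + 0.1826·q_1 = (-2.0333, -0.9000, -0.8667, 2.0667).
‖u_2‖ = 3.1570, so q_2 = (-0.6441, -0.2851, -0.2745, 0.6546).

q_2 = (-0.6441, -0.2851, -0.2745, 0.6546)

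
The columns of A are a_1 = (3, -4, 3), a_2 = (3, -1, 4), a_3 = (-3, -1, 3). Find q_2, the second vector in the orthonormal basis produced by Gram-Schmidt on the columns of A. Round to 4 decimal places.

q_1 = a_1/‖a_1‖ = (3, -4, 3)/5.8310 = (0.5145, -0.6860, 0.5145).
r_{12} = q_1·a_2 = 4.2875.
u_2 = a_2 − 4.2875·q_1 = (0.7941, 1.9412, 1.7941).
‖u_2‖ = 2.7600, so q_2 = (0.2877, 0.7033, 0.6500).

q_2 = (0.2877, 0.7033, 0.6500)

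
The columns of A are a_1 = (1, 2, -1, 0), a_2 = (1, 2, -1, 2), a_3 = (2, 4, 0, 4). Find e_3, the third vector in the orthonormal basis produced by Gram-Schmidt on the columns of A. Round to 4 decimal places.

a_1 = (1, 2, -1, 0); ‖a_1‖ = 2.4495, so e_1 = (0.4082, 0.8165, -0.4082, 0.0000).
e_1·a_2 = 0.4082·1 + 0.8165·2 + (-0.4082)·(-1) + 0.0000·2 = 2.4495.
u_2 = a_2 − 2.4495·e_1 = (0.0000, 0.0000, 0.0000, 2.0000).
‖u_2‖ = 2.0000, so e_2 = (0.0000, 0.0000, 0.0000, 1.0000).
e_1·a_3 = 0.4082·2 + 0.8165·4 + (-0.4082)·0 + 0.0000·4 = 4.0825; e_2·a_3 = (0.0000)·2 + (0.0000)·4 + 0.0000·0 + 1.0000·4 = 4.0000.
u_3 = a_3 − 4.0825·e_1 − 4.0000·e_2 = (0.3333, 0.6667, 1.6667, 0.0000).
‖u_3‖ = 1.8257, so e_3 = (0.1826, 0.3651, 0.9129, 0.0000).

e_3 = (0.1826, 0.3651, 0.9129, 0.0000)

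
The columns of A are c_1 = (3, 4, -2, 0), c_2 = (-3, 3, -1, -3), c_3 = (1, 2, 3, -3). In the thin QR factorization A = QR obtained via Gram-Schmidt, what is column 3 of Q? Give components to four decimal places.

e_3 = (0.3464, 0.1391, 0.7979, -0.4733)

c_1 = (3, 4, -2, 0); ‖c_1‖ = 5.3852, so e_1 = (0.5571, 0.7428, -0.3714, 0.0000).
e_1·c_2 = 0.5571·(-3) + 0.7428·3 + (-0.3714)·(-1) + 0.0000·(-3) = 0.9285.
u_2 = c_2 − 0.9285·e_1 = (-3.5172, 2.3103, -0.6552, -3.0000).
‖u_2‖ = 5.2094, so e_2 = (-0.6752, 0.4435, -0.1258, -0.5759).
e_1·c_3 = 0.5571·1 + 0.7428·2 + (-0.3714)·3 + 0.0000·(-3) = 0.9285; e_2·c_3 = (-0.6752)·1 + 0.4435·2 + (-0.1258)·3 + (-0.5759)·(-3) = 1.5622.
u_3 = c_3 − 0.9285·e_1 − 1.5622·e_2 = (1.5375, 0.6175, 3.5413, -2.1004).
‖u_3‖ = 4.4382, so e_3 = (0.3464, 0.1391, 0.7979, -0.4733).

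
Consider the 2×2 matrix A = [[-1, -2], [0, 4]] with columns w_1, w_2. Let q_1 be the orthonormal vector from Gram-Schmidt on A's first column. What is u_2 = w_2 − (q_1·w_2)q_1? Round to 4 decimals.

u_2 = (0.0000, 4.0000)

q_1 = w_1/‖w_1‖ = (-1, 0)/1.0000 = (-1.0000, 0.0000).
r_{12} = q_1·w_2 = 2.0000.
u_2 = w_2 − 2.0000·q_1 = (0.0000, 4.0000).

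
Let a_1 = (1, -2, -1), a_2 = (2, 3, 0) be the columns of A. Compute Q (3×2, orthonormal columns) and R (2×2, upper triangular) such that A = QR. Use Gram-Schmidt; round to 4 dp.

a_1 = (1, -2, -1); ‖a_1‖ = 2.4495, so e_1 = (0.4082, -0.8165, -0.4082).
e_1·a_2 = 0.4082·2 + (-0.8165)·3 + (-0.4082)·0 = -1.6330.
u_2 = a_2 + 1.6330·e_1 = (2.6667, 1.6667, -0.6667).
‖u_2‖ = 3.2146, so e_2 = (0.8296, 0.5185, -0.2074).

Q = [[0.4082, 0.8296], [-0.8165, 0.5185], [-0.4082, -0.2074]], R = [[2.4495, -1.6330], [0.0000, 3.2146]]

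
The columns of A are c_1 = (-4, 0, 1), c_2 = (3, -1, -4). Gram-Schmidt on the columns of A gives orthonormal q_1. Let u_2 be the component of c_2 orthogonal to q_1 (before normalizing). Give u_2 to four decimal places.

q_1 = c_1/‖c_1‖ = (-4, 0, 1)/4.1231 = (-0.9701, 0.0000, 0.2425).
r_{12} = q_1·c_2 = -3.8806.
u_2 = c_2 + 3.8806·q_1 = (-0.7647, -1.0000, -3.0588).

u_2 = (-0.7647, -1.0000, -3.0588)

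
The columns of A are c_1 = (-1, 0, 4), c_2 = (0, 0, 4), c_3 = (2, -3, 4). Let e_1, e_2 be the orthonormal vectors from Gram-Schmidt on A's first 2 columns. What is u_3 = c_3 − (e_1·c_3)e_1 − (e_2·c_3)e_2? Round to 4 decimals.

u_3 = (0.0000, -3.0000, 0.0000)

c_1 = (-1, 0, 4); ‖c_1‖ = 4.1231, so e_1 = (-0.2425, 0.0000, 0.9701).
e_1·c_2 = (-0.2425)·0 + 0.0000·0 + 0.9701·4 = 3.8806.
u_2 = c_2 − 3.8806·e_1 = (0.9412, 0.0000, 0.2353).
‖u_2‖ = 0.9701, so e_2 = (0.9701, 0.0000, 0.2425).
e_1·c_3 = (-0.2425)·2 + 0.0000·(-3) + 0.9701·4 = 3.3955; e_2·c_3 = 0.9701·2 + 0.0000·(-3) + 0.2425·4 = 2.9104.
u_3 = c_3 − 3.3955·e_1 − 2.9104·e_2 = (0.0000, -3.0000, 0.0000).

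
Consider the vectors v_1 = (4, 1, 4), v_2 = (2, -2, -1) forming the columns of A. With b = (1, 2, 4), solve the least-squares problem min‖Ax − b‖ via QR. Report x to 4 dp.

x = (0.7167, -0.8259)

v_1 = (4, 1, 4); ‖v_1‖ = 5.7446, so e_1 = (0.6963, 0.1741, 0.6963).
e_1·v_2 = 0.6963·2 + 0.1741·(-2) + 0.6963·(-1) = 0.3482.
u_2 = v_2 − 0.3482·e_1 = (1.7576, -2.0606, -1.2424).
‖u_2‖ = 2.9797, so e_2 = (0.5898, -0.6915, -0.4170).
Qᵀb = (3.8297, -2.4611).
Back-substitute: x_2 = -2.4611/2.9797 = -0.8259.
x_1 = (3.8297 − 0.3482·(-0.8259))/5.7446 = 0.7167.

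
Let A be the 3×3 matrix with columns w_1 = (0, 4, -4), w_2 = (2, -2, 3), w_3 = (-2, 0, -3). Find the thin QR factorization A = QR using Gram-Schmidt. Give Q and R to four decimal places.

w_1 = (0, 4, -4); ‖w_1‖ = 5.6569, so e_1 = (0.0000, 0.7071, -0.7071).
e_1·w_2 = 0.0000·2 + 0.7071·(-2) + (-0.7071)·3 = -3.5355.
u_2 = w_2 + 3.5355·e_1 = (2.0000, 0.5000, 0.5000).
‖u_2‖ = 2.1213, so e_2 = (0.9428, 0.2357, 0.2357).
e_1·w_3 = 0.0000·(-2) + 0.7071·0 + (-0.7071)·(-3) = 2.1213; e_2·w_3 = 0.9428·(-2) + 0.2357·0 + 0.2357·(-3) = -2.5927.
u_3 = w_3 − 2.1213·e_1 + 2.5927·e_2 = (0.4444, -0.8889, -0.8889).
‖u_3‖ = 1.3333, so e_3 = (0.3333, -0.6667, -0.6667).

Q = [[0.0000, 0.9428, 0.3333], [0.7071, 0.2357, -0.6667], [-0.7071, 0.2357, -0.6667]], R = [[5.6569, -3.5355, 2.1213], [0.0000, 2.1213, -2.5927], [0.0000, 0.0000, 1.3333]]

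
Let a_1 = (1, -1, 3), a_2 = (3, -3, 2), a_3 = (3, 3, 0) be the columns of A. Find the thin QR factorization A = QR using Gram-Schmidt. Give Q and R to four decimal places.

Q = [[0.3015, 0.6396, 0.7071], [-0.3015, -0.6396, 0.7071], [0.9045, -0.4264, 0.0000]], R = [[3.3166, 3.6181, 0.0000], [0.0000, 2.9848, 0.0000], [0.0000, 0.0000, 4.2426]]

e_1 = a_1/‖a_1‖ = (1, -1, 3)/3.3166 = (0.3015, -0.3015, 0.9045).
r_{12} = e_1·a_2 = 3.6181.
u_2 = a_2 − 3.6181·e_1 = (1.9091, -1.9091, -1.2727).
‖u_2‖ = 2.9848, so e_2 = (0.6396, -0.6396, -0.4264).
r_{13} = e_1·a_3 = 0.0000; r_{23} = e_2·a_3 = 0.0000.
u_3 = a_3 + 0.0000·e_1 + 0.0000·e_2 = (3.0000, 3.0000, 0.0000).
‖u_3‖ = 4.2426, so e_3 = (0.7071, 0.7071, 0.0000).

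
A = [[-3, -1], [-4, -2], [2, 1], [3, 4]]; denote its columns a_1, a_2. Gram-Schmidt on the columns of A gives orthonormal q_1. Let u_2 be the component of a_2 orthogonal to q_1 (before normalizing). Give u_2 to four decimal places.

u_2 = (0.9737, 0.6316, -0.3158, 2.0263)

a_1 = (-3, -4, 2, 3); ‖a_1‖ = 6.1644, so q_1 = (-0.4867, -0.6489, 0.3244, 0.4867).
q_1·a_2 = (-0.4867)·(-1) + (-0.6489)·(-2) + 0.3244·1 + 0.4867·4 = 4.0555.
u_2 = a_2 − 4.0555·q_1 = (0.9737, 0.6316, -0.3158, 2.0263).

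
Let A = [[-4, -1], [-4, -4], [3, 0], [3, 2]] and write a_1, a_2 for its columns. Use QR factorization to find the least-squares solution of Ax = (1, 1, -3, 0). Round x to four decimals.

a_1 = (-4, -4, 3, 3); ‖a_1‖ = 7.0711, so e_1 = (-0.5657, -0.5657, 0.4243, 0.4243).
e_1·a_2 = (-0.5657)·(-1) + (-0.5657)·(-4) + 0.4243·0 + 0.4243·2 = 3.6770.
u_2 = a_2 − 3.6770·e_1 = (1.0800, -1.9200, -1.5600, 0.4400).
‖u_2‖ = 2.7350, so e_2 = (0.3949, -0.7020, -0.5704, 0.1609).
Qᵀb = (-2.4042, 1.4040).
Back-substitute: x_2 = 1.4040/2.7350 = 0.5134.
x_1 = (-2.4042 − 3.6770·0.5134)/7.0711 = -0.6070.

x = (-0.6070, 0.5134)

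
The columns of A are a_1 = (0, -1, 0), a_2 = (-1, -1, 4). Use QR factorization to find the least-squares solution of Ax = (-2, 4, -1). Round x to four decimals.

a_1 = (0, -1, 0); ‖a_1‖ = 1.0000, so e_1 = (0.0000, -1.0000, 0.0000).
e_1·a_2 = 0.0000·(-1) + (-1.0000)·(-1) + 0.0000·4 = 1.0000.
u_2 = a_2 − 1.0000·e_1 = (-1.0000, 0.0000, 4.0000).
‖u_2‖ = 4.1231, so e_2 = (-0.2425, 0.0000, 0.9701).
Qᵀb = (-4.0000, -0.4851).
Back-substitute: x_2 = -0.4851/4.1231 = -0.1176.
x_1 = (-4.0000 − 1.0000·(-0.1176))/1.0000 = -3.8824.

x = (-3.8824, -0.1176)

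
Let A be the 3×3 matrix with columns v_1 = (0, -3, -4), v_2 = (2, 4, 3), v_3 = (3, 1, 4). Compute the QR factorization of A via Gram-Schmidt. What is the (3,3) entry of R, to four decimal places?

r_{33} = 3.0312

v_1 = (0, -3, -4); ‖v_1‖ = 5.0000, so e_1 = (0.0000, -0.6000, -0.8000).
e_1·v_2 = 0.0000·2 + (-0.6000)·4 + (-0.8000)·3 = -4.8000.
u_2 = v_2 + 4.8000·e_1 = (2.0000, 1.1200, -0.8400).
‖u_2‖ = 2.4413, so e_2 = (0.8192, 0.4588, -0.3441).
e_1·v_3 = 0.0000·3 + (-0.6000)·1 + (-0.8000)·4 = -3.8000; e_2·v_3 = 0.8192·3 + 0.4588·1 + (-0.3441)·4 = 1.5402.
u_3 = v_3 + 3.8000·e_1 − 1.5402·e_2 = (1.7383, -1.9866, 1.4899).
r_{33} = ‖u_3‖ = 3.0312.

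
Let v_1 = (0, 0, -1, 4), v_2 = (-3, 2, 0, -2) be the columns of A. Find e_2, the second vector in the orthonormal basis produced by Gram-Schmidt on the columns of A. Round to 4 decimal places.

e_2 = (-0.8246, 0.5497, -0.1294, -0.0323)

e_1 = v_1/‖v_1‖ = (0, 0, -1, 4)/4.1231 = (0.0000, 0.0000, -0.2425, 0.9701).
r_{12} = e_1·v_2 = -1.9403.
u_2 = v_2 + 1.9403·e_1 = (-3.0000, 2.0000, -0.4706, -0.1176).
‖u_2‖ = 3.6380, so e_2 = (-0.8246, 0.5497, -0.1294, -0.0323).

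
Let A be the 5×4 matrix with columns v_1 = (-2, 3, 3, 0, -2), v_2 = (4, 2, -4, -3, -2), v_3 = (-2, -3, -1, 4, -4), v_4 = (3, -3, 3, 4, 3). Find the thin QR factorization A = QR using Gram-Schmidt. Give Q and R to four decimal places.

Q = [[-0.3922, 0.4808, -0.1547, 0.7607], [0.5883, 0.4693, -0.3133, 0.0279], [0.5883, -0.4236, -0.2917, 0.4481], [0.0000, -0.4465, 0.4756, 0.4665], [-0.3922, -0.4121, -0.7528, -0.0467]], R = [[5.0990, -1.9612, 0.0000, -2.3534], [0.0000, 6.7197, -2.0834, -4.2585], [0.0000, 0.0000, 6.4544, -0.7549], [0.0000, 0.0000, 0.0000, 5.2685]]

q_1 = v_1/‖v_1‖ = (-2, 3, 3, 0, -2)/5.0990 = (-0.3922, 0.5883, 0.5883, 0.0000, -0.3922).
r_{12} = q_1·v_2 = -1.9612.
u_2 = v_2 + 1.9612·q_1 = (3.2308, 3.1538, -2.8462, -3.0000, -2.7692).
‖u_2‖ = 6.7197, so q_2 = (0.4808, 0.4693, -0.4236, -0.4465, -0.4121).
r_{13} = q_1·v_3 = 0.0000; r_{23} = q_2·v_3 = -2.0834.
u_3 = v_3 + 0.0000·q_1 + 2.0834·q_2 = (-0.9983, -2.0221, -1.8825, 3.0698, -4.8586).
‖u_3‖ = 6.4544, so q_3 = (-0.1547, -0.3133, -0.2917, 0.4756, -0.7528).
r_{14} = q_1·v_4 = -2.3534; r_{24} = q_2·v_4 = -4.2585; r_{34} = q_3·v_4 = -0.7549.
u_4 = v_4 + 2.3534·q_1 + 4.2585·q_2 + 0.7549·q_3 = (4.0076, 0.1468, 2.3608, 2.4578, -0.2463).
‖u_4‖ = 5.2685, so q_4 = (0.7607, 0.0279, 0.4481, 0.4665, -0.0467).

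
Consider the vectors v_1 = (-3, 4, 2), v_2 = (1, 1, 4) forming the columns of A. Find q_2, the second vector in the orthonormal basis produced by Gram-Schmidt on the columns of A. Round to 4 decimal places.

q_1 = v_1/‖v_1‖ = (-3, 4, 2)/5.3852 = (-0.5571, 0.7428, 0.3714).
r_{12} = q_1·v_2 = 1.6713.
u_2 = v_2 − 1.6713·q_1 = (1.9310, -0.2414, 3.3793).
‖u_2‖ = 3.8996, so q_2 = (0.4952, -0.0619, 0.8666).

q_2 = (0.4952, -0.0619, 0.8666)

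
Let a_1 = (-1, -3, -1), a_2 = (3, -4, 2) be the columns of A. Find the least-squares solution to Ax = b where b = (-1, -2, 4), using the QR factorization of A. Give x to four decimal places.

a_1 = (-1, -3, -1); ‖a_1‖ = 3.3166, so e_1 = (-0.3015, -0.9045, -0.3015).
e_1·a_2 = (-0.3015)·3 + (-0.9045)·(-4) + (-0.3015)·2 = 2.1106.
u_2 = a_2 − 2.1106·e_1 = (3.6364, -2.0909, 2.6364).
‖u_2‖ = 4.9543, so e_2 = (0.7340, -0.4220, 0.5321).
Qᵀb = (0.9045, 2.2386).
Back-substitute: x_2 = 2.2386/4.9543 = 0.4519.
x_1 = (0.9045 − 2.1106·0.4519)/3.3166 = -0.0148.

x = (-0.0148, 0.4519)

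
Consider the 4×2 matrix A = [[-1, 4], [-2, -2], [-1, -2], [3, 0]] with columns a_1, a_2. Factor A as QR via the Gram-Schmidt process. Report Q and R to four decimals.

a_1 = (-1, -2, -1, 3); ‖a_1‖ = 3.8730, so q_1 = (-0.2582, -0.5164, -0.2582, 0.7746).
q_1·a_2 = (-0.2582)·4 + (-0.5164)·(-2) + (-0.2582)·(-2) + 0.7746·0 = 0.5164.
u_2 = a_2 − 0.5164·q_1 = (4.1333, -1.7333, -1.8667, -0.4000).
‖u_2‖ = 4.8717, so q_2 = (0.8484, -0.3558, -0.3832, -0.0821).

Q = [[-0.2582, 0.8484], [-0.5164, -0.3558], [-0.2582, -0.3832], [0.7746, -0.0821]], R = [[3.8730, 0.5164], [0.0000, 4.8717]]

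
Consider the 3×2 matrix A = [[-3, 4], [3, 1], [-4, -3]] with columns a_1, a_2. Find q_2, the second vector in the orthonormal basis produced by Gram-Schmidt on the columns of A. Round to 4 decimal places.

a_1 = (-3, 3, -4); ‖a_1‖ = 5.8310, so q_1 = (-0.5145, 0.5145, -0.6860).
q_1·a_2 = (-0.5145)·4 + 0.5145·1 + (-0.6860)·(-3) = 0.5145.
u_2 = a_2 − 0.5145·q_1 = (4.2647, 0.7353, -2.6471).
‖u_2‖ = 5.0730, so q_2 = (0.8407, 0.1449, -0.5218).

q_2 = (0.8407, 0.1449, -0.5218)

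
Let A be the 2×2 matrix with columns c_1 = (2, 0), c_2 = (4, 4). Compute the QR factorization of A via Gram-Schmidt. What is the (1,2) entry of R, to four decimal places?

r_{12} = 4.0000

c_1 = (2, 0); ‖c_1‖ = 2.0000, so q_1 = (1.0000, 0.0000).
r_{12} = q_1·c_2 = 4.0000.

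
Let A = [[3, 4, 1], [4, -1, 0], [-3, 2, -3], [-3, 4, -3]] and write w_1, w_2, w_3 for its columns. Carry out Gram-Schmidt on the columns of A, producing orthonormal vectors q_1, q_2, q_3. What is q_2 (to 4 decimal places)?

q_2 = (0.7978, -0.0118, 0.2212, 0.5608)

w_1 = (3, 4, -3, -3); ‖w_1‖ = 6.5574, so q_1 = (0.4575, 0.6100, -0.4575, -0.4575).
q_1·w_2 = 0.4575·4 + 0.6100·(-1) + (-0.4575)·2 + (-0.4575)·4 = -1.5250.
u_2 = w_2 + 1.5250·q_1 = (4.6977, -0.0698, 1.3023, 3.3023).
‖u_2‖ = 5.8885, so q_2 = (0.7978, -0.0118, 0.2212, 0.5608).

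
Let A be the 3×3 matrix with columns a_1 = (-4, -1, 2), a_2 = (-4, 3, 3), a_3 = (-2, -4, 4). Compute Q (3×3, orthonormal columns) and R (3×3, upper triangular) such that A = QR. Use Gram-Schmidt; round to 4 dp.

a_1 = (-4, -1, 2); ‖a_1‖ = 4.5826, so q_1 = (-0.8729, -0.2182, 0.4364).
q_1·a_2 = (-0.8729)·(-4) + (-0.2182)·3 + 0.4364·3 = 4.1461.
u_2 = a_2 − 4.1461·q_1 = (-0.3810, 3.9048, 1.1905).
‖u_2‖ = 4.0999, so q_2 = (-0.0929, 0.9524, 0.2904).
q_1·a_3 = (-0.8729)·(-2) + (-0.2182)·(-4) + 0.4364·4 = 4.3644; q_2·a_3 = (-0.0929)·(-2) + 0.9524·(-4) + 0.2904·4 = -2.4623.
u_3 = a_3 − 4.3644·q_1 + 2.4623·q_2 = (1.5807, -0.7025, 2.8102).
‖u_3‖ = 3.2999, so q_3 = (0.4790, -0.2129, 0.8516).

Q = [[-0.8729, -0.0929, 0.4790], [-0.2182, 0.9524, -0.2129], [0.4364, 0.2904, 0.8516]], R = [[4.5826, 4.1461, 4.3644], [0.0000, 4.0999, -2.4623], [0.0000, 0.0000, 3.2999]]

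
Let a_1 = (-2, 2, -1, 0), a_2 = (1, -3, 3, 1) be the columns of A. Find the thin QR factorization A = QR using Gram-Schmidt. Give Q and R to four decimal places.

Q = [[-0.6667, -0.5642], [0.6667, -0.2170], [-0.3333, 0.6943], [0.0000, 0.3906]], R = [[3.0000, -3.6667], [0.0000, 2.5604]]

a_1 = (-2, 2, -1, 0); ‖a_1‖ = 3.0000, so q_1 = (-0.6667, 0.6667, -0.3333, 0.0000).
q_1·a_2 = (-0.6667)·1 + 0.6667·(-3) + (-0.3333)·3 + 0.0000·1 = -3.6667.
u_2 = a_2 + 3.6667·q_1 = (-1.4444, -0.5556, 1.7778, 1.0000).
‖u_2‖ = 2.5604, so q_2 = (-0.5642, -0.2170, 0.6943, 0.3906).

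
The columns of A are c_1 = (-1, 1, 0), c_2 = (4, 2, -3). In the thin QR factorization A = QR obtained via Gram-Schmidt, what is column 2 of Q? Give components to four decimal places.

e_2 = (0.5774, 0.5774, -0.5774)

c_1 = (-1, 1, 0); ‖c_1‖ = 1.4142, so e_1 = (-0.7071, 0.7071, 0.0000).
e_1·c_2 = (-0.7071)·4 + 0.7071·2 + 0.0000·(-3) = -1.4142.
u_2 = c_2 + 1.4142·e_1 = (3.0000, 3.0000, -3.0000).
‖u_2‖ = 5.1962, so e_2 = (0.5774, 0.5774, -0.5774).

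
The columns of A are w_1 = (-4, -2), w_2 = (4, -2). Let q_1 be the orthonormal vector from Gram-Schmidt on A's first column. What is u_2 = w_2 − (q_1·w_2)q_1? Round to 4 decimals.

w_1 = (-4, -2); ‖w_1‖ = 4.4721, so q_1 = (-0.8944, -0.4472).
q_1·w_2 = (-0.8944)·4 + (-0.4472)·(-2) = -2.6833.
u_2 = w_2 + 2.6833·q_1 = (1.6000, -3.2000).

u_2 = (1.6000, -3.2000)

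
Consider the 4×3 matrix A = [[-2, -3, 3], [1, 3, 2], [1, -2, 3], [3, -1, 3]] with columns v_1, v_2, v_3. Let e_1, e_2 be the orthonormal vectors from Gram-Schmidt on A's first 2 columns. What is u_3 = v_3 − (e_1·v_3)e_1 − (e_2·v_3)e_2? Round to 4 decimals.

e_1 = v_1/‖v_1‖ = (-2, 1, 1, 3)/3.8730 = (-0.5164, 0.2582, 0.2582, 0.7746).
r_{12} = e_1·v_2 = 1.0328.
u_2 = v_2 − 1.0328·e_1 = (-2.4667, 2.7333, -2.2667, -1.8000).
‖u_2‖ = 4.6833, so e_2 = (-0.5267, 0.5836, -0.4840, -0.3843).
r_{13} = e_1·v_3 = 2.0656; r_{23} = e_2·v_3 = -3.0178.
u_3 = v_3 − 2.0656·e_1 + 3.0178·e_2 = (2.4772, 3.2280, 1.0061, 0.2401).

u_3 = (2.4772, 3.2280, 1.0061, 0.2401)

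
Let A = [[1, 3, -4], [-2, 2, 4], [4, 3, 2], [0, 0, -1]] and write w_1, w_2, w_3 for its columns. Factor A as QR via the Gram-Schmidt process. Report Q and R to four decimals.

Q = [[0.2182, 0.6145, -0.7473], [-0.4364, 0.7563, 0.4804], [0.8729, 0.2245, 0.4270], [0.0000, 0.0000, -0.1685]], R = [[4.5826, 2.4004, -0.8729], [0.0000, 4.0297, 1.0163], [0.0000, 0.0000, 5.9334]]

w_1 = (1, -2, 4, 0); ‖w_1‖ = 4.5826, so q_1 = (0.2182, -0.4364, 0.8729, 0.0000).
q_1·w_2 = 0.2182·3 + (-0.4364)·2 + 0.8729·3 + 0.0000·0 = 2.4004.
u_2 = w_2 − 2.4004·q_1 = (2.4762, 3.0476, 0.9048, 0.0000).
‖u_2‖ = 4.0297, so q_2 = (0.6145, 0.7563, 0.2245, 0.0000).
q_1·w_3 = 0.2182·(-4) + (-0.4364)·4 + 0.8729·2 + 0.0000·(-1) = -0.8729; q_2·w_3 = 0.6145·(-4) + 0.7563·4 + 0.2245·2 + 0.0000·(-1) = 1.0163.
u_3 = w_3 + 0.8729·q_1 − 1.0163·q_2 = (-4.4340, 2.8504, 2.5337, -1.0000).
‖u_3‖ = 5.9334, so q_3 = (-0.7473, 0.4804, 0.4270, -0.1685).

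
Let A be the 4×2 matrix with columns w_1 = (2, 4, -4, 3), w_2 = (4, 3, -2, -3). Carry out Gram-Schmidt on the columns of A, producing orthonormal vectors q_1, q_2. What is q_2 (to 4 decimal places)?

q_2 = (0.5763, 0.2395, -0.0568, -0.7793)

q_1 = w_1/‖w_1‖ = (2, 4, -4, 3)/6.7082 = (0.2981, 0.5963, -0.5963, 0.4472).
r_{12} = q_1·w_2 = 2.8324.
u_2 = w_2 − 2.8324·q_1 = (3.1556, 1.3111, -0.3111, -4.2667).
‖u_2‖ = 5.4752, so q_2 = (0.5763, 0.2395, -0.0568, -0.7793).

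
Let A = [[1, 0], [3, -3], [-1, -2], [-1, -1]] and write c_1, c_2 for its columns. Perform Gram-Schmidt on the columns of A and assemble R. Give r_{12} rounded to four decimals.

r_{12} = -1.7321

e_1 = c_1/‖c_1‖ = (1, 3, -1, -1)/3.4641 = (0.2887, 0.8660, -0.2887, -0.2887).
r_{12} = e_1·c_2 = -1.7321.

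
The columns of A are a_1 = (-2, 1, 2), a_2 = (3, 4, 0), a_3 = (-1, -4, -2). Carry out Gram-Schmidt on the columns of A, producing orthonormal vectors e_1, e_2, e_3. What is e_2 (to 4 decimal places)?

e_2 = (0.5157, 0.8521, 0.0897)

a_1 = (-2, 1, 2); ‖a_1‖ = 3.0000, so e_1 = (-0.6667, 0.3333, 0.6667).
e_1·a_2 = (-0.6667)·3 + 0.3333·4 + 0.6667·0 = -0.6667.
u_2 = a_2 + 0.6667·e_1 = (2.5556, 4.2222, 0.4444).
‖u_2‖ = 4.9554, so e_2 = (0.5157, 0.8521, 0.0897).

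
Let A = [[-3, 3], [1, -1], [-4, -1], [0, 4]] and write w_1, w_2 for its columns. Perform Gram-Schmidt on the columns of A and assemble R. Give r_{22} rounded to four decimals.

r_{22} = 5.0612

w_1 = (-3, 1, -4, 0); ‖w_1‖ = 5.0990, so q_1 = (-0.5883, 0.1961, -0.7845, 0.0000).
q_1·w_2 = (-0.5883)·3 + 0.1961·(-1) + (-0.7845)·(-1) + 0.0000·4 = -1.1767.
u_2 = w_2 + 1.1767·q_1 = (2.3077, -0.7692, -1.9231, 4.0000).
r_{22} = ‖u_2‖ = 5.0612.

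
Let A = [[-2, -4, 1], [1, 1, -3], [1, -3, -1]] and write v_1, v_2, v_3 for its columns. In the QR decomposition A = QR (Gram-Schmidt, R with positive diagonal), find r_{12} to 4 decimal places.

r_{12} = 2.4495

q_1 = v_1/‖v_1‖ = (-2, 1, 1)/2.4495 = (-0.8165, 0.4082, 0.4082).
r_{12} = q_1·v_2 = 2.4495.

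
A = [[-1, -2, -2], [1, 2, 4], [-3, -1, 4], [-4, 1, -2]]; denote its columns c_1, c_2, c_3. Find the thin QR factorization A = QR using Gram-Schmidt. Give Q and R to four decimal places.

Q = [[-0.1925, -0.6075, -0.1321], [0.1925, 0.6075, 0.4636], [-0.5774, -0.2144, 0.7659], [-0.7698, 0.4646, -0.4255]], R = [[5.1962, 0.5774, 0.3849], [0.0000, 3.1091, 1.8583], [0.0000, 0.0000, 6.0331]]

c_1 = (-1, 1, -3, -4); ‖c_1‖ = 5.1962, so e_1 = (-0.1925, 0.1925, -0.5774, -0.7698).
e_1·c_2 = (-0.1925)·(-2) + 0.1925·2 + (-0.5774)·(-1) + (-0.7698)·1 = 0.5774.
u_2 = c_2 − 0.5774·e_1 = (-1.8889, 1.8889, -0.6667, 1.4444).
‖u_2‖ = 3.1091, so e_2 = (-0.6075, 0.6075, -0.2144, 0.4646).
e_1·c_3 = (-0.1925)·(-2) + 0.1925·4 + (-0.5774)·4 + (-0.7698)·(-2) = 0.3849; e_2·c_3 = (-0.6075)·(-2) + 0.6075·4 + (-0.2144)·4 + 0.4646·(-2) = 1.8583.
u_3 = c_3 − 0.3849·e_1 − 1.8583·e_2 = (-0.7969, 2.7969, 4.6207, -2.5670).
‖u_3‖ = 6.0331, so e_3 = (-0.1321, 0.4636, 0.7659, -0.4255).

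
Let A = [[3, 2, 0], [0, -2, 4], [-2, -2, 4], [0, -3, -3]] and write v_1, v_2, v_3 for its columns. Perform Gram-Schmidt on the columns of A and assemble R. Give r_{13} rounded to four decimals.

v_1 = (3, 0, -2, 0); ‖v_1‖ = 3.6056, so q_1 = (0.8321, 0.0000, -0.5547, 0.0000).
r_{13} = q_1·v_3 = -2.2188.

r_{13} = -2.2188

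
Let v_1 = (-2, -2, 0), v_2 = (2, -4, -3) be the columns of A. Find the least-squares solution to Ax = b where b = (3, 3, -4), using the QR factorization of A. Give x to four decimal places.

v_1 = (-2, -2, 0); ‖v_1‖ = 2.8284, so e_1 = (-0.7071, -0.7071, 0.0000).
e_1·v_2 = (-0.7071)·2 + (-0.7071)·(-4) + 0.0000·(-3) = 1.4142.
u_2 = v_2 − 1.4142·e_1 = (3.0000, -3.0000, -3.0000).
‖u_2‖ = 5.1962, so e_2 = (0.5774, -0.5774, -0.5774).
Qᵀb = (-4.2426, 2.3094).
Back-substitute: x_2 = 2.3094/5.1962 = 0.4444.
x_1 = (-4.2426 − 1.4142·0.4444)/2.8284 = -1.7222.

x = (-1.7222, 0.4444)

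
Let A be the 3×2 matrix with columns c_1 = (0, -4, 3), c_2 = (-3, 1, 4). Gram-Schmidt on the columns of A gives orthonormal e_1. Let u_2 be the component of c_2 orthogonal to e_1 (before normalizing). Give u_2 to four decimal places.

u_2 = (-3.0000, 2.2800, 3.0400)

e_1 = c_1/‖c_1‖ = (0, -4, 3)/5.0000 = (0.0000, -0.8000, 0.6000).
r_{12} = e_1·c_2 = 1.6000.
u_2 = c_2 − 1.6000·e_1 = (-3.0000, 2.2800, 3.0400).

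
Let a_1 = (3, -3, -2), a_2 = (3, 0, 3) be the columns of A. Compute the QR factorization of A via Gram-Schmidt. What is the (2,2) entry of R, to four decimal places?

e_1 = a_1/‖a_1‖ = (3, -3, -2)/4.6904 = (0.6396, -0.6396, -0.4264).
r_{12} = e_1·a_2 = 0.6396.
u_2 = a_2 − 0.6396·e_1 = (2.5909, 0.4091, 3.2727).
r_{22} = ‖u_2‖ = 4.1942.

r_{22} = 4.1942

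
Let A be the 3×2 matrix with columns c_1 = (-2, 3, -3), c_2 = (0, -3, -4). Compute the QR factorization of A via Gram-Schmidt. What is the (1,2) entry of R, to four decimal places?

c_1 = (-2, 3, -3); ‖c_1‖ = 4.6904, so e_1 = (-0.4264, 0.6396, -0.6396).
r_{12} = e_1·c_2 = 0.6396.

r_{12} = 0.6396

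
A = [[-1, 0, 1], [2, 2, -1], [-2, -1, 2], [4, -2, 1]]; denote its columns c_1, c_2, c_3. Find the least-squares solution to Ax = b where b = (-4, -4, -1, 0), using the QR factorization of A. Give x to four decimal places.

c_1 = (-1, 2, -2, 4); ‖c_1‖ = 5.0000, so q_1 = (-0.2000, 0.4000, -0.4000, 0.8000).
q_1·c_2 = (-0.2000)·0 + 0.4000·2 + (-0.4000)·(-1) + 0.8000·(-2) = -0.4000.
u_2 = c_2 + 0.4000·q_1 = (-0.0800, 2.1600, -1.1600, -1.6800).
‖u_2‖ = 2.9732, so q_2 = (-0.0269, 0.7265, -0.3902, -0.5650).
q_1·c_3 = (-0.2000)·1 + 0.4000·(-1) + (-0.4000)·2 + 0.8000·1 = -0.6000; q_2·c_3 = (-0.0269)·1 + 0.7265·(-1) + (-0.3902)·2 + (-0.5650)·1 = -2.0987.
u_3 = c_3 + 0.6000·q_1 + 2.0987·q_2 = (0.8235, 0.7647, 0.9412, 0.2941).
‖u_3‖ = 1.4951, so q_3 = (0.5508, 0.5115, 0.6295, 0.1967).
Qᵀb = (-0.4000, -2.4082, -4.8787).
Back-substitute: x_3 = -4.8787/1.4951 = -3.2632.
x_2 = (-2.4082 + 2.0987·(-3.2632))/2.9732 = -3.1134.
x_1 = (-0.4000 + 0.4000·(-3.1134) + 0.6000·(-3.2632))/5.0000 = -0.7206.

x = (-0.7206, -3.1134, -3.2632)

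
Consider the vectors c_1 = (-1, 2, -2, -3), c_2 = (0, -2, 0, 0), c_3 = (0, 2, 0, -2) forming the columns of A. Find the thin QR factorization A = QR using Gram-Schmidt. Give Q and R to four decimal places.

q_1 = c_1/‖c_1‖ = (-1, 2, -2, -3)/4.2426 = (-0.2357, 0.4714, -0.4714, -0.7071).
r_{12} = q_1·c_2 = -0.9428.
u_2 = c_2 + 0.9428·q_1 = (-0.2222, -1.5556, -0.4444, -0.6667).
‖u_2‖ = 1.7638, so q_2 = (-0.1260, -0.8819, -0.2520, -0.3780).
r_{13} = q_1·c_3 = 2.3570; r_{23} = q_2·c_3 = -1.0079.
u_3 = c_3 − 2.3570·q_1 + 1.0079·q_2 = (0.4286, 0.0000, 0.8571, -0.7143).
‖u_3‖ = 1.1952, so q_3 = (0.3586, 0.0000, 0.7171, -0.5976).

Q = [[-0.2357, -0.1260, 0.3586], [0.4714, -0.8819, 0.0000], [-0.4714, -0.2520, 0.7171], [-0.7071, -0.3780, -0.5976]], R = [[4.2426, -0.9428, 2.3570], [0.0000, 1.7638, -1.0079], [0.0000, 0.0000, 1.1952]]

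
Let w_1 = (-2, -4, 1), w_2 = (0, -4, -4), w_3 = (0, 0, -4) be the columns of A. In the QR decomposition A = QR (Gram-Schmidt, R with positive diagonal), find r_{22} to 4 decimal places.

r_{22} = 5.0143

q_1 = w_1/‖w_1‖ = (-2, -4, 1)/4.5826 = (-0.4364, -0.8729, 0.2182).
r_{12} = q_1·w_2 = 2.6186.
u_2 = w_2 − 2.6186·q_1 = (1.1429, -1.7143, -4.5714).
r_{22} = ‖u_2‖ = 5.0143.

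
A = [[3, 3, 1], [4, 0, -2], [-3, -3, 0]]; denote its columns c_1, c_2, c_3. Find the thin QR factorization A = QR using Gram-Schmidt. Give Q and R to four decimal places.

Q = [[0.5145, 0.4851, 0.7071], [0.6860, -0.7276, 0.0000], [-0.5145, -0.4851, 0.7071]], R = [[5.8310, 3.0870, -0.8575], [0.0000, 2.9104, 1.9403], [0.0000, 0.0000, 0.7071]]

c_1 = (3, 4, -3); ‖c_1‖ = 5.8310, so q_1 = (0.5145, 0.6860, -0.5145).
q_1·c_2 = 0.5145·3 + 0.6860·0 + (-0.5145)·(-3) = 3.0870.
u_2 = c_2 − 3.0870·q_1 = (1.4118, -2.1176, -1.4118).
‖u_2‖ = 2.9104, so q_2 = (0.4851, -0.7276, -0.4851).
q_1·c_3 = 0.5145·1 + 0.6860·(-2) + (-0.5145)·0 = -0.8575; q_2·c_3 = 0.4851·1 + (-0.7276)·(-2) + (-0.4851)·0 = 1.9403.
u_3 = c_3 + 0.8575·q_1 − 1.9403·q_2 = (0.5000, 0.0000, 0.5000).
‖u_3‖ = 0.7071, so q_3 = (0.7071, 0.0000, 0.7071).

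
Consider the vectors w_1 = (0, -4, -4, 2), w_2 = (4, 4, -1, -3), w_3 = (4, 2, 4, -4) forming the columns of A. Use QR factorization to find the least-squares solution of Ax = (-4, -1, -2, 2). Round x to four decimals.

q_1 = w_1/‖w_1‖ = (0, -4, -4, 2)/6.0000 = (0.0000, -0.6667, -0.6667, 0.3333).
r_{12} = q_1·w_2 = -3.0000.
u_2 = w_2 + 3.0000·q_1 = (4.0000, 2.0000, -3.0000, -2.0000).
‖u_2‖ = 5.7446, so q_2 = (0.6963, 0.3482, -0.5222, -0.3482).
r_{13} = q_1·w_3 = -5.3333; r_{23} = q_2·w_3 = 2.7852.
u_3 = w_3 + 5.3333·q_1 − 2.7852·q_2 = (2.0606, -2.5253, 1.8990, -1.2525).
‖u_3‖ = 3.9747, so q_3 = (0.5184, -0.6353, 0.4778, -0.3151).
Qᵀb = (2.6667, -2.7852, -3.0242).
Back-substitute: x_3 = -3.0242/3.9747 = -0.7609.
x_2 = (-2.7852 − 2.7852·(-0.7609))/5.7446 = -0.1159.
x_1 = (2.6667 + 3.0000·(-0.1159) + 5.3333·(-0.7609))/6.0000 = -0.2899.

x = (-0.2899, -0.1159, -0.7609)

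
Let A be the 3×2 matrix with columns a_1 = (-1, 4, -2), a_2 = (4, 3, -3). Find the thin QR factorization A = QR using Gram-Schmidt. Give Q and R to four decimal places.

a_1 = (-1, 4, -2); ‖a_1‖ = 4.5826, so e_1 = (-0.2182, 0.8729, -0.4364).
e_1·a_2 = (-0.2182)·4 + 0.8729·3 + (-0.4364)·(-3) = 3.0551.
u_2 = a_2 − 3.0551·e_1 = (4.6667, 0.3333, -1.6667).
‖u_2‖ = 4.9666, so e_2 = (0.9396, 0.0671, -0.3356).

Q = [[-0.2182, 0.9396], [0.8729, 0.0671], [-0.4364, -0.3356]], R = [[4.5826, 3.0551], [0.0000, 4.9666]]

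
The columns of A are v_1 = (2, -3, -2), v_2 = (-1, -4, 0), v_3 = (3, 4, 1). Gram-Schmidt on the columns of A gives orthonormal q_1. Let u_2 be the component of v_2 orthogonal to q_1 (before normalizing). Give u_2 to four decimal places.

v_1 = (2, -3, -2); ‖v_1‖ = 4.1231, so q_1 = (0.4851, -0.7276, -0.4851).
q_1·v_2 = 0.4851·(-1) + (-0.7276)·(-4) + (-0.4851)·0 = 2.4254.
u_2 = v_2 − 2.4254·q_1 = (-2.1765, -2.2353, 1.1765).

u_2 = (-2.1765, -2.2353, 1.1765)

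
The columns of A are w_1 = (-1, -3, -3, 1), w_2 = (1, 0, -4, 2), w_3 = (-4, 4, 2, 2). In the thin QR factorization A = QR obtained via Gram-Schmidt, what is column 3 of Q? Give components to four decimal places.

w_1 = (-1, -3, -3, 1); ‖w_1‖ = 4.4721, so e_1 = (-0.2236, -0.6708, -0.6708, 0.2236).
e_1·w_2 = (-0.2236)·1 + (-0.6708)·0 + (-0.6708)·(-4) + 0.2236·2 = 2.9069.
u_2 = w_2 − 2.9069·e_1 = (1.6500, 1.9500, -2.0500, 1.3500).
‖u_2‖ = 3.5426, so e_2 = (0.4658, 0.5504, -0.5787, 0.3811).
e_1·w_3 = (-0.2236)·(-4) + (-0.6708)·4 + (-0.6708)·2 + 0.2236·2 = -2.6833; e_2·w_3 = 0.4658·(-4) + 0.5504·4 + (-0.5787)·2 + 0.3811·2 = -0.0565.
u_3 = w_3 + 2.6833·e_1 + 0.0565·e_2 = (-4.5737, 2.2311, 0.1673, 2.6215).
‖u_3‖ = 5.7269, so e_3 = (-0.7986, 0.3896, 0.0292, 0.4578).

e_3 = (-0.7986, 0.3896, 0.0292, 0.4578)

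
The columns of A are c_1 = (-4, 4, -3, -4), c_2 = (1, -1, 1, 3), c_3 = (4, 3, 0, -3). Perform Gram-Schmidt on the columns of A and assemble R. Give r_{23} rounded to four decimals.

r_{23} = -2.8938

c_1 = (-4, 4, -3, -4); ‖c_1‖ = 7.5498, so q_1 = (-0.5298, 0.5298, -0.3974, -0.5298).
q_1·c_2 = (-0.5298)·1 + 0.5298·(-1) + (-0.3974)·1 + (-0.5298)·3 = -3.0464.
u_2 = c_2 + 3.0464·q_1 = (-0.6140, 0.6140, -0.2105, 1.3860).
‖u_2‖ = 1.6490, so q_2 = (-0.3724, 0.3724, -0.1277, 0.8405).
r_{23} = q_2·c_3 = -2.8938.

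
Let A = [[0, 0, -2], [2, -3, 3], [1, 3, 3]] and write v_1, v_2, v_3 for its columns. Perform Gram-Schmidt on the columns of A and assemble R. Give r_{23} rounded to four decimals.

v_1 = (0, 2, 1); ‖v_1‖ = 2.2361, so q_1 = (0.0000, 0.8944, 0.4472).
q_1·v_2 = 0.0000·0 + 0.8944·(-3) + 0.4472·3 = -1.3416.
u_2 = v_2 + 1.3416·q_1 = (0.0000, -1.8000, 3.6000).
‖u_2‖ = 4.0249, so q_2 = (0.0000, -0.4472, 0.8944).
r_{23} = q_2·v_3 = 1.3416.

r_{23} = 1.3416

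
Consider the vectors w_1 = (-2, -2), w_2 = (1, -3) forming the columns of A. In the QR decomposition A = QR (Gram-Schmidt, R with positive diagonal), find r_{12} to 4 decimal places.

r_{12} = 1.4142

e_1 = w_1/‖w_1‖ = (-2, -2)/2.8284 = (-0.7071, -0.7071).
r_{12} = e_1·w_2 = 1.4142.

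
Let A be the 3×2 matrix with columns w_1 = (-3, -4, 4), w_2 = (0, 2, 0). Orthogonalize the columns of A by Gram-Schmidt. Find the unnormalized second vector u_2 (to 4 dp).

w_1 = (-3, -4, 4); ‖w_1‖ = 6.4031, so e_1 = (-0.4685, -0.6247, 0.6247).
e_1·w_2 = (-0.4685)·0 + (-0.6247)·2 + 0.6247·0 = -1.2494.
u_2 = w_2 + 1.2494·e_1 = (-0.5854, 1.2195, 0.7805).

u_2 = (-0.5854, 1.2195, 0.7805)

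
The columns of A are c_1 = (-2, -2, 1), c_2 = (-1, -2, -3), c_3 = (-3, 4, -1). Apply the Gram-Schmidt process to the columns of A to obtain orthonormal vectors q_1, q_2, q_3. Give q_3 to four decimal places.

q_3 = (-0.7396, 0.6472, -0.1849)

c_1 = (-2, -2, 1); ‖c_1‖ = 3.0000, so q_1 = (-0.6667, -0.6667, 0.3333).
q_1·c_2 = (-0.6667)·(-1) + (-0.6667)·(-2) + 0.3333·(-3) = 1.0000.
u_2 = c_2 − 1.0000·q_1 = (-0.3333, -1.3333, -3.3333).
‖u_2‖ = 3.6056, so q_2 = (-0.0925, -0.3698, -0.9245).
q_1·c_3 = (-0.6667)·(-3) + (-0.6667)·4 + 0.3333·(-1) = -1.0000; q_2·c_3 = (-0.0925)·(-3) + (-0.3698)·4 + (-0.9245)·(-1) = -0.2774.
u_3 = c_3 + 1.0000·q_1 + 0.2774·q_2 = (-3.6923, 3.2308, -0.9231).
‖u_3‖ = 4.9923, so q_3 = (-0.7396, 0.6472, -0.1849).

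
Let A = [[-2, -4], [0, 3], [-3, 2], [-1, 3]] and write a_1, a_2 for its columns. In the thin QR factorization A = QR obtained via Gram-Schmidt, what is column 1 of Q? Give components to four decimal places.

q_1 = (-0.5345, 0.0000, -0.8018, -0.2673)

q_1 = a_1/‖a_1‖ = (-2, 0, -3, -1)/3.7417 = (-0.5345, 0.0000, -0.8018, -0.2673).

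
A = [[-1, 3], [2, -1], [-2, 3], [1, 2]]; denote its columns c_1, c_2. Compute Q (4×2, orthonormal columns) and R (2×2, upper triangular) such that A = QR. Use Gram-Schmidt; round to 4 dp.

Q = [[-0.3162, 0.5440], [0.6325, 0.2073], [-0.6325, 0.3109], [0.3162, 0.7513]], R = [[3.1623, -2.8460], [0.0000, 3.8601]]

c_1 = (-1, 2, -2, 1); ‖c_1‖ = 3.1623, so q_1 = (-0.3162, 0.6325, -0.6325, 0.3162).
q_1·c_2 = (-0.3162)·3 + 0.6325·(-1) + (-0.6325)·3 + 0.3162·2 = -2.8460.
u_2 = c_2 + 2.8460·q_1 = (2.1000, 0.8000, 1.2000, 2.9000).
‖u_2‖ = 3.8601, so q_2 = (0.5440, 0.2073, 0.3109, 0.7513).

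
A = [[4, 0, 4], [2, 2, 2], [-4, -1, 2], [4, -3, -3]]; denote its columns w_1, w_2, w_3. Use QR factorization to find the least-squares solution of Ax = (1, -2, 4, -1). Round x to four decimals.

x = (-0.4629, -1.0179, 0.6726)

w_1 = (4, 2, -4, 4); ‖w_1‖ = 7.2111, so e_1 = (0.5547, 0.2774, -0.5547, 0.5547).
e_1·w_2 = 0.5547·0 + 0.2774·2 + (-0.5547)·(-1) + 0.5547·(-3) = -0.5547.
u_2 = w_2 + 0.5547·e_1 = (0.3077, 2.1538, -1.3077, -2.6923).
‖u_2‖ = 3.7003, so e_2 = (0.0832, 0.5821, -0.3534, -0.7276).
e_1·w_3 = 0.5547·4 + 0.2774·2 + (-0.5547)·2 + 0.5547·(-3) = 0.0000; e_2·w_3 = 0.0832·4 + 0.5821·2 + (-0.3534)·2 + (-0.7276)·(-3) = 2.9727.
u_3 = w_3 − 0.0000·e_1 − 2.9727·e_2 = (3.7528, 0.2697, 3.0506, -0.8371).
‖u_3‖ = 4.9156, so e_3 = (0.7635, 0.0549, 0.6206, -0.1703).
Qᵀb = (-2.7735, -1.7670, 3.3064).
Back-substitute: x_3 = 3.3064/4.9156 = 0.6726.
x_2 = (-1.7670 − 2.9727·0.6726)/3.7003 = -1.0179.
x_1 = (-2.7735 + 0.5547·(-1.0179) − 0.0000·0.6726)/7.2111 = -0.4629.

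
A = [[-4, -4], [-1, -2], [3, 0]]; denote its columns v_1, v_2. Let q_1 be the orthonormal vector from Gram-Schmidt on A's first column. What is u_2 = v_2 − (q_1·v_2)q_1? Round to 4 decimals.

u_2 = (-1.2308, -1.3077, -2.0769)

v_1 = (-4, -1, 3); ‖v_1‖ = 5.0990, so q_1 = (-0.7845, -0.1961, 0.5883).
q_1·v_2 = (-0.7845)·(-4) + (-0.1961)·(-2) + 0.5883·0 = 3.5301.
u_2 = v_2 − 3.5301·q_1 = (-1.2308, -1.3077, -2.0769).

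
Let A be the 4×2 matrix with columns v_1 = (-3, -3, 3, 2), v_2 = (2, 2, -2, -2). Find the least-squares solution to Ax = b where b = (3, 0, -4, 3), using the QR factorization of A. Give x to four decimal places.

v_1 = (-3, -3, 3, 2); ‖v_1‖ = 5.5678, so e_1 = (-0.5388, -0.5388, 0.5388, 0.3592).
e_1·v_2 = (-0.5388)·2 + (-0.5388)·2 + 0.5388·(-2) + 0.3592·(-2) = -3.9513.
u_2 = v_2 + 3.9513·e_1 = (-0.1290, -0.1290, 0.1290, -0.5806).
‖u_2‖ = 0.6222, so e_2 = (-0.2074, -0.2074, 0.2074, -0.9333).
Qᵀb = (-2.6941, -4.2515).
Back-substitute: x_2 = -4.2515/0.6222 = -6.8333.
x_1 = (-2.6941 + 3.9513·(-6.8333))/5.5678 = -5.3333.

x = (-5.3333, -6.8333)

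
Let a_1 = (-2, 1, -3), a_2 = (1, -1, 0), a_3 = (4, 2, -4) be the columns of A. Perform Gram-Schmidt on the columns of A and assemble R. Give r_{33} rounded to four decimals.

a_1 = (-2, 1, -3); ‖a_1‖ = 3.7417, so e_1 = (-0.5345, 0.2673, -0.8018).
e_1·a_2 = (-0.5345)·1 + 0.2673·(-1) + (-0.8018)·0 = -0.8018.
u_2 = a_2 + 0.8018·e_1 = (0.5714, -0.7857, -0.6429).
‖u_2‖ = 1.1650, so e_2 = (0.4905, -0.6745, -0.5518).
e_1·a_3 = (-0.5345)·4 + 0.2673·2 + (-0.8018)·(-4) = 1.6036; e_2·a_3 = 0.4905·4 + (-0.6745)·2 + (-0.5518)·(-4) = 2.8204.
u_3 = a_3 − 1.6036·e_1 − 2.8204·e_2 = (3.4737, 3.4737, -1.1579).
r_{33} = ‖u_3‖ = 5.0471.

r_{33} = 5.0471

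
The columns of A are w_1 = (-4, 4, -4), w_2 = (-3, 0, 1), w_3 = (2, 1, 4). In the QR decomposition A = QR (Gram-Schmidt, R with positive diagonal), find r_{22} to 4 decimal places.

r_{22} = 2.9439

w_1 = (-4, 4, -4); ‖w_1‖ = 6.9282, so e_1 = (-0.5774, 0.5774, -0.5774).
e_1·w_2 = (-0.5774)·(-3) + 0.5774·0 + (-0.5774)·1 = 1.1547.
u_2 = w_2 − 1.1547·e_1 = (-2.3333, -0.6667, 1.6667).
r_{22} = ‖u_2‖ = 2.9439.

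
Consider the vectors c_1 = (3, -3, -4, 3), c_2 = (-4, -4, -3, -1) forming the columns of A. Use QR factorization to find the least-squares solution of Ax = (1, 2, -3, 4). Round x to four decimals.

x = (0.5478, -0.2841)

c_1 = (3, -3, -4, 3); ‖c_1‖ = 6.5574, so q_1 = (0.4575, -0.4575, -0.6100, 0.4575).
q_1·c_2 = 0.4575·(-4) + (-0.4575)·(-4) + (-0.6100)·(-3) + 0.4575·(-1) = 1.3725.
u_2 = c_2 − 1.3725·q_1 = (-4.6279, -3.3721, -2.1628, -1.6279).
‖u_2‖ = 6.3337, so q_2 = (-0.7307, -0.5324, -0.3415, -0.2570).
Qᵀb = (3.2025, -1.7991).
Back-substitute: x_2 = -1.7991/6.3337 = -0.2841.
x_1 = (3.2025 − 1.3725·(-0.2841))/6.5574 = 0.5478.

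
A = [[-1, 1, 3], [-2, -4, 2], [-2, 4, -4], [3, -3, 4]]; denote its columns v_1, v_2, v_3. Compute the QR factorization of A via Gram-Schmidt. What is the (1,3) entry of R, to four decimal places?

r_{13} = 3.0641

q_1 = v_1/‖v_1‖ = (-1, -2, -2, 3)/4.2426 = (-0.2357, -0.4714, -0.4714, 0.7071).
r_{13} = q_1·v_3 = 3.0641.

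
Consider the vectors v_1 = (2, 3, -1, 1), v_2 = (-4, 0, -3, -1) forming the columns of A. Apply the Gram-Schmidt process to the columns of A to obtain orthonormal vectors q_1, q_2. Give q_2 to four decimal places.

q_2 = (-0.6587, 0.2470, -0.6999, -0.1235)

v_1 = (2, 3, -1, 1); ‖v_1‖ = 3.8730, so q_1 = (0.5164, 0.7746, -0.2582, 0.2582).
q_1·v_2 = 0.5164·(-4) + 0.7746·0 + (-0.2582)·(-3) + 0.2582·(-1) = -1.5492.
u_2 = v_2 + 1.5492·q_1 = (-3.2000, 1.2000, -3.4000, -0.6000).
‖u_2‖ = 4.8580, so q_2 = (-0.6587, 0.2470, -0.6999, -0.1235).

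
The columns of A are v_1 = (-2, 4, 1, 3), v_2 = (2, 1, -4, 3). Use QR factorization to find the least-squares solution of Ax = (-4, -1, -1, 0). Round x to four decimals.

x = (0.1314, -0.1886)

q_1 = v_1/‖v_1‖ = (-2, 4, 1, 3)/5.4772 = (-0.3651, 0.7303, 0.1826, 0.5477).
r_{12} = q_1·v_2 = 0.9129.
u_2 = v_2 − 0.9129·q_1 = (2.3333, 0.3333, -4.1667, 2.5000).
‖u_2‖ = 5.4006, so q_2 = (0.4320, 0.0617, -0.7715, 0.4629).
Qᵀb = (0.5477, -1.0184).
Back-substitute: x_2 = -1.0184/5.4006 = -0.1886.
x_1 = (0.5477 − 0.9129·(-0.1886))/5.4772 = 0.1314.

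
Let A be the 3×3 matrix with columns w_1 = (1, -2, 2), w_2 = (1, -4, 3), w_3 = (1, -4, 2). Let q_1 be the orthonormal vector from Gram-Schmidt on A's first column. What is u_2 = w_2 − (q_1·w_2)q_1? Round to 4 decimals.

u_2 = (-0.6667, -0.6667, -0.3333)

q_1 = w_1/‖w_1‖ = (1, -2, 2)/3.0000 = (0.3333, -0.6667, 0.6667).
r_{12} = q_1·w_2 = 5.0000.
u_2 = w_2 − 5.0000·q_1 = (-0.6667, -0.6667, -0.3333).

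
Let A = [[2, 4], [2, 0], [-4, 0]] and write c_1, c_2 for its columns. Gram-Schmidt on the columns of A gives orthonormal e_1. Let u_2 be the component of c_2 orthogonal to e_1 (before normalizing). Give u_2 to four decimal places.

c_1 = (2, 2, -4); ‖c_1‖ = 4.8990, so e_1 = (0.4082, 0.4082, -0.8165).
e_1·c_2 = 0.4082·4 + 0.4082·0 + (-0.8165)·0 = 1.6330.
u_2 = c_2 − 1.6330·e_1 = (3.3333, -0.6667, 1.3333).

u_2 = (3.3333, -0.6667, 1.3333)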